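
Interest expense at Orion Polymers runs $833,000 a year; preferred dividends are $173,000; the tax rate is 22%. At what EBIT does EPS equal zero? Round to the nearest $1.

$1,054,795

Grossing the preferred dividend up to pre-tax terms: $173,000 / (1 − 0.22) = $221,794.87.
Financial break-even EBIT = interest + D_p ÷ (1 − t) = $833,000 + $221,794.87 = $1,054,794.87.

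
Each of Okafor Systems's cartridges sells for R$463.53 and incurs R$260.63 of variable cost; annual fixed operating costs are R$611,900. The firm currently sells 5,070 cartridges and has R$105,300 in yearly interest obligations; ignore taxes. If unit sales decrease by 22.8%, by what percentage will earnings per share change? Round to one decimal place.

-75.3%

Total contribution margin = 5,070 × R$202.90 = R$1,028,703.00.
Subtracting fixed costs: EBIT = R$1,028,703.00 − R$611,900 = R$416,803.00.
After interest of R$105,300.00, pre-tax earnings = R$311,503.00.
DCL = total CM / (EBIT − I) = R$1,028,703.00 / R$311,503.00 = 3.3024.
%ΔEPS = DCL × %ΔSales = 3.3024 × -22.8% = -75.3%.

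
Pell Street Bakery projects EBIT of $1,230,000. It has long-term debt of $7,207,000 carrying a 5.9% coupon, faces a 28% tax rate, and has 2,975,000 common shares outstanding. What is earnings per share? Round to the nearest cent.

Interest = $425,213.00, so EBT = $1,230,000 − $425,213.00 = $804,787.00.
After tax at 28%: net income = $804,787.00 × 0.72 = $579,446.64.
Per share: $579,446.64 / 2,975,000 shares = $0.19.

$0.19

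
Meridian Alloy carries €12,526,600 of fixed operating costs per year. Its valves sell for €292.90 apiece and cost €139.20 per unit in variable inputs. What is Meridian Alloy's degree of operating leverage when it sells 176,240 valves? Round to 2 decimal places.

1.86

Total contribution margin = 176,240 × €153.70 = €27,088,088.00.
Operating income = contribution − fixed costs = €27,088,088.00 − €12,526,600 = €14,561,488.00.
Degree of operating leverage = €27,088,088.00 / €14,561,488.00 = 1.8603.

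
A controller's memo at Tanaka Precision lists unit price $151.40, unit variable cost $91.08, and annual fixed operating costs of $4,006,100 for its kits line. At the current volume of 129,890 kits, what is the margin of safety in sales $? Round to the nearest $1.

Unit CM = price − variable cost = $151.40 − $91.08 = $60.32. Break-even units = $4,006,100 ÷ $60.32 = 66,414.12; break-even revenue = 66,414.12 × $151.40 = $10,055,098.47.
Current sales = 129,890 × $151.40 = $19,665,346.00.
Margin of safety = $19,665,346.00 − $10,055,098.47 = $9,610,248.

$9,610,248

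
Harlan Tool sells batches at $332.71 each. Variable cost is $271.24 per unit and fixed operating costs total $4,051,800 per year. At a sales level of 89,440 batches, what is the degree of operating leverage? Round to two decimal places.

Contribution at this volume is 89,440 × $61.47 = $5,497,876.80.
Operating income = contribution − fixed costs = $5,497,876.80 − $4,051,800 = $1,446,076.80.
So DOL = total CM / EBIT = $5,497,876.80 / $1,446,076.80 = 3.8019.

3.80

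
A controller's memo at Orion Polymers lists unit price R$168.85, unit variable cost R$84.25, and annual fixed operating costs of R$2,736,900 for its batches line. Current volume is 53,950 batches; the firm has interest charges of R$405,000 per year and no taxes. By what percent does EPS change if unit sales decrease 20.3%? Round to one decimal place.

Contribution at this volume is 53,950 × R$84.60 = R$4,564,170.00.
EBIT = R$4,564,170.00 − R$2,736,900 = R$1,827,270.00.
Interest = R$405,000.00, so EBIT − I = R$1,422,270.00.
Degree of combined leverage = contribution ÷ (EBIT − I) = R$4,564,170.00 ÷ R$1,422,270.00 = 3.2091.
EPS therefore changes by 3.2091 × (-20.3%) = -65.1%.

-65.1%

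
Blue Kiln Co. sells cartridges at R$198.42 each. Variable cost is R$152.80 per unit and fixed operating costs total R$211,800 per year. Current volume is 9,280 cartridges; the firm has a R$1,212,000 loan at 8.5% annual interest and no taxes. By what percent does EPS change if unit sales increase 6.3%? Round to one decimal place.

Total contribution margin = 9,280 × R$45.62 = R$423,353.60.
Subtracting fixed costs: EBIT = R$423,353.60 − R$211,800 = R$211,553.60.
Interest = R$103,020.00, so EBIT − I = R$108,533.60.
Degree of combined leverage = contribution ÷ (EBIT − I) = R$423,353.60 ÷ R$108,533.60 = 3.9007.
%ΔEPS = DCL × %ΔSales = 3.9007 × +6.3% = +24.6%.

+24.6%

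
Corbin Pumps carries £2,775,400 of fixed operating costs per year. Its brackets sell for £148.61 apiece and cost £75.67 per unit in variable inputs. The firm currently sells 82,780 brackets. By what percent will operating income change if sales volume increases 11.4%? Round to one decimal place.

Contribution at this volume is 82,780 × £72.94 = £6,037,973.20.
Operating income = contribution − fixed costs = £6,037,973.20 − £2,775,400 = £3,262,573.20.
DOL = contribution ÷ EBIT = £6,037,973.20 ÷ £3,262,573.20 = 1.8507.
So EBIT moves 1.8507 × (+11.4%) = +21.1%.

+21.1%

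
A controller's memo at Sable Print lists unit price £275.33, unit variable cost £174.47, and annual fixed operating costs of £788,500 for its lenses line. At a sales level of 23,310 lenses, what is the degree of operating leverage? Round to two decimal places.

1.50

Total contribution margin = 23,310 × £100.86 = £2,351,046.60.
Subtracting fixed costs: EBIT = £2,351,046.60 − £788,500 = £1,562,546.60.
Degree of operating leverage = £2,351,046.60 / £1,562,546.60 = 1.5046.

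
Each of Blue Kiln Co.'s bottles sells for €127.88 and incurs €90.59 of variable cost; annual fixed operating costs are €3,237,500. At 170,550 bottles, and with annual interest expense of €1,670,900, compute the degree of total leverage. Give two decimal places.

Total contribution margin = 170,550 × €37.29 = €6,359,809.50.
EBIT = €6,359,809.50 − €3,237,500 = €3,122,309.50. Interest = €1,670,900.00, so EBIT − I = €1,451,409.50.
Degree of total leverage = total CM / (EBIT − interest) = €6,359,809.50 / €1,451,409.50 = 4.3818.

4.38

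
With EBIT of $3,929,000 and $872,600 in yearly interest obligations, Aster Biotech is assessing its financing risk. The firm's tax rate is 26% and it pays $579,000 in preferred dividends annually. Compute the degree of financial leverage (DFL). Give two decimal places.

1.73

Annual interest charges come to $872,600.00.
Pre-tax preferred-dividend burden = $579,000 ÷ (1 − 0.26) = $782,432.43.
DFL = EBIT ÷ [EBIT − I − D_p/(1−t)] = $3,929,000 ÷ [$3,929,000 − $872,600.00 − $782,432.43] = $3,929,000 ÷ $2,273,967.57 = 1.7278.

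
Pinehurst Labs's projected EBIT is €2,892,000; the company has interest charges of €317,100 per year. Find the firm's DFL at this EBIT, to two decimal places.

Annual interest charges come to €317,100.00.
DFL = EBIT ÷ (EBIT − I) = €2,892,000 ÷ (€2,892,000 − €317,100.00) = €2,892,000 ÷ €2,574,900.00 = 1.1232.

1.12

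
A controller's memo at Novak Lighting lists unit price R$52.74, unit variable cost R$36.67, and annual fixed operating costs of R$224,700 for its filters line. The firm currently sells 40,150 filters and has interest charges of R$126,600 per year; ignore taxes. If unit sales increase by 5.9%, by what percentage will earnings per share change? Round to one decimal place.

At 40,150 units, contribution = 40,150 × R$16.07 = R$645,210.50.
Operating income = contribution − fixed costs = R$645,210.50 − R$224,700 = R$420,510.50.
Interest = R$126,600.00, so EBIT − I = R$293,910.50.
Degree of combined leverage = contribution ÷ (EBIT − I) = R$645,210.50 ÷ R$293,910.50 = 2.1953.
%ΔEPS = DCL × %ΔSales = 2.1953 × +5.9% = +13.0%.

+13.0%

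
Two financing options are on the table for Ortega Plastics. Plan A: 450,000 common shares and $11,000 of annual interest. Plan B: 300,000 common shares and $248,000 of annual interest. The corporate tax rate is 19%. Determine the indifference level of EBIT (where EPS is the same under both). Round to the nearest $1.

Set EPS_A = EPS_B: (EBIT − $11,000)(1 − 0.19) ÷ 450,000 = (EBIT − $248,000)(1 − 0.19) ÷ 300,000.
The (1 − t) factor cancels: (EBIT − 11,000) × 300,000 = (EBIT − 248,000) × 450,000.
EBIT × (450,000 − 300,000) = 248,000 × 450,000 − 11,000 × 300,000 = 108,300,000,000, so EBIT = 108,300,000,000 ÷ 150,000 = 722,000.00.

$722,000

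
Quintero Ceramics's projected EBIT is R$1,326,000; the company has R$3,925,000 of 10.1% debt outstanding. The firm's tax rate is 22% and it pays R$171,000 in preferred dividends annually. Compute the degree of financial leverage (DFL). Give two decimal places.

Interest = R$396,425.00.
Preferred dividends grossed up pre-tax: R$171,000 / (1 − 0.22) = R$219,230.77.
DFL = EBIT ÷ [EBIT − I − D_p/(1−t)] = R$1,326,000 ÷ [R$1,326,000 − R$396,425.00 − R$219,230.77] = R$1,326,000 ÷ R$710,344.23 = 1.8667.

1.87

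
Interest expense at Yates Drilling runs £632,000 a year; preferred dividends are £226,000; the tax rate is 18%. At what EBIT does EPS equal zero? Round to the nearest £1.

Grossing the preferred dividend up to pre-tax terms: £226,000 / (1 − 0.18) = £275,609.76.
EPS = 0 when EBIT covers interest plus the pre-tax preferred burden: £632,000 + £275,609.76 = £907,609.76.

£907,610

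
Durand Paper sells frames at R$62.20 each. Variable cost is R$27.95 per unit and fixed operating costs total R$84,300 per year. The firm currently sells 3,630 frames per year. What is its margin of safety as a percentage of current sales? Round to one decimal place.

32.2%

Contribution margin per unit = R$62.20 − R$27.95 = R$34.25. Break-even units = R$84,300 ÷ R$34.25 = 2,461.31; break-even revenue = 2,461.31 × R$62.20 = R$153,093.72.
Actual sales revenue = 3,630 × R$62.20 = R$225,786.00.
Margin of safety = (R$225,786.00 − R$153,093.72) ÷ R$225,786.00 = 32.2%.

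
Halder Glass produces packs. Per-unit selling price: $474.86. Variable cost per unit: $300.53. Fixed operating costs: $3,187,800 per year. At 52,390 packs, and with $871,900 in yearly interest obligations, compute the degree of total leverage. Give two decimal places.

Contribution at this volume is 52,390 × $174.33 = $9,133,148.70.
Subtracting fixed costs: EBIT = $9,133,148.70 − $3,187,800 = $5,945,348.70. Interest = $871,900.00.
DOL = $9,133,148.70 ÷ $5,945,348.70 = 1.5362; DFL = $5,945,348.70 ÷ $5,073,448.70 = 1.1719.
Combined leverage = 1.5362 × 1.1719 = 1.8003.

1.80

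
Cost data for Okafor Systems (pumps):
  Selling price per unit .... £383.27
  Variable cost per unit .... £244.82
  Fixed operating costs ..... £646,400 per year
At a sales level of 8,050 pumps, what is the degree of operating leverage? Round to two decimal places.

Contribution at this volume is 8,050 × £138.45 = £1,114,522.50.
EBIT = £1,114,522.50 − £646,400 = £468,122.50.
DOL = contribution ÷ EBIT = £1,114,522.50 ÷ £468,122.50 = 2.3808.

2.38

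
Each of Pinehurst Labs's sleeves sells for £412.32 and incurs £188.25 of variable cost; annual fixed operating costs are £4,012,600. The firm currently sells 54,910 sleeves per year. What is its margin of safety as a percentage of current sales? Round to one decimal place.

67.4%

Each unit contributes £412.32 − £188.25 = £224.07. Break-even units = £4,012,600 ÷ £224.07 = 17,907.80; break-even revenue = 17,907.80 × £412.32 = £7,383,742.72.
Actual sales revenue = 54,910 × £412.32 = £22,640,491.20.
Margin of safety = (£22,640,491.20 − £7,383,742.72) ÷ £22,640,491.20 = 67.4%.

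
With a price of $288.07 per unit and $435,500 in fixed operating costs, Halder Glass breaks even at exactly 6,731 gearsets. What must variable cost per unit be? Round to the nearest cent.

At break-even, FC = Q × (P − VC), so P − VC = $435,500 ÷ 6,731 = $64.7006.
Hence VC = price − CM = $288.07 − $64.7006 = $223.37.

$223.37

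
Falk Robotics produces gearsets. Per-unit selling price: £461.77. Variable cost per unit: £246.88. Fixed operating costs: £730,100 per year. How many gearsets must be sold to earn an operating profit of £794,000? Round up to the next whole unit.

7,093 gearsets

Contribution margin per unit = £461.77 − £246.88 = £214.89.
Required volume = (fixed costs + target profit) ÷ CM = (£730,100 + £794,000) ÷ £214.89 = 7,092.47, so 7,093 gearsets.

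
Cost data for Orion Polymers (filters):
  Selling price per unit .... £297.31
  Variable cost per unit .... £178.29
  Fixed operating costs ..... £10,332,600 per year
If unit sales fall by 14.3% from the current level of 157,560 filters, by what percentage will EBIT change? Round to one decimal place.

Contribution at this volume is 157,560 × £119.02 = £18,752,791.20.
Subtracting fixed costs: EBIT = £18,752,791.20 − £10,332,600 = £8,420,191.20.
So DOL = total CM / EBIT = £18,752,791.20 / £8,420,191.20 = 2.2271.
%ΔEBIT = DOL × %ΔSales = 2.2271 × -14.3% = -31.8%.

-31.8%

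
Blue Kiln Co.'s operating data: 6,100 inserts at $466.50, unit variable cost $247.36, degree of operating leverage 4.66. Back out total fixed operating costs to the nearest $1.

At 6,100 units, contribution = 6,100 × $219.14 = $1,336,754.00.
DOL = contribution / EBIT, so EBIT = $1,336,754.00 / 4.66 = $286,857.08.
Fixed costs = CM − EBIT = $1,336,754.00 − $286,857.08 = $1,049,897.

$1,049,897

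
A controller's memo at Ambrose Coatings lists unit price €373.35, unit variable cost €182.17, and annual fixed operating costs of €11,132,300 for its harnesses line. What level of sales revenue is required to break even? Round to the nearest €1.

€21,739,953

CM per unit = €373.35 − €182.17 = €191.18; CM ratio = €191.18 / €373.35 = 0.5121.
Break-even sales = FC ÷ CM ratio = €11,132,300 × €373.35 / €191.18 = €21,739,953.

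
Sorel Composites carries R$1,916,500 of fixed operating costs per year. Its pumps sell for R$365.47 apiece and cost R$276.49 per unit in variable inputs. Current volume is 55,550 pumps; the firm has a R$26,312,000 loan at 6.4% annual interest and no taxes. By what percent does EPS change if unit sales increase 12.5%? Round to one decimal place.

+46.0%

Contribution at this volume is 55,550 × R$88.98 = R$4,942,839.00.
Operating income = contribution − fixed costs = R$4,942,839.00 − R$1,916,500 = R$3,026,339.00.
Interest = R$1,683,968.00, so EBIT − I = R$1,342,371.00.
DCL = total CM / (EBIT − I) = R$4,942,839.00 / R$1,342,371.00 = 3.6822.
EPS therefore changes by 3.6822 × (+12.5%) = +46.0%.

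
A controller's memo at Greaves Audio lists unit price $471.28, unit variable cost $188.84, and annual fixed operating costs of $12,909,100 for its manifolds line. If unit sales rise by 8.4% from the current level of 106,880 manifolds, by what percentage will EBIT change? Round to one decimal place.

Total contribution margin = 106,880 × $282.44 = $30,187,187.20.
EBIT = $30,187,187.20 − $12,909,100 = $17,278,087.20.
So DOL = total CM / EBIT = $30,187,187.20 / $17,278,087.20 = 1.7471.
So EBIT moves 1.7471 × (+8.4%) = +14.7%.

+14.7%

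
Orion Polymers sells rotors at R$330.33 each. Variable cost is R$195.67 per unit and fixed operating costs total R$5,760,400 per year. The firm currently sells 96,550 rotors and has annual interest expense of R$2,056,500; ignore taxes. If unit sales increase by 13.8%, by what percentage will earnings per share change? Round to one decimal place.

Total contribution margin = 96,550 × R$134.66 = R$13,001,423.00.
Operating income = contribution − fixed costs = R$13,001,423.00 − R$5,760,400 = R$7,241,023.00.
Interest = R$2,056,500.00, so EBIT − I = R$5,184,523.00.
DCL = total CM / (EBIT − I) = R$13,001,423.00 / R$5,184,523.00 = 2.5077.
EPS therefore changes by 2.5077 × (+13.8%) = +34.6%.

+34.6%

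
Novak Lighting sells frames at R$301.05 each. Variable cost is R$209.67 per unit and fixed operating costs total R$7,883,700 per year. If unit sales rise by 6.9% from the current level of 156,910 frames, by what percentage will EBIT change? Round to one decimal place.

+15.3%

At 156,910 units, contribution = 156,910 × R$91.38 = R$14,338,435.80.
Subtracting fixed costs: EBIT = R$14,338,435.80 − R$7,883,700 = R$6,454,735.80.
So DOL = total CM / EBIT = R$14,338,435.80 / R$6,454,735.80 = 2.2214.
So EBIT moves 2.2214 × (+6.9%) = +15.3%.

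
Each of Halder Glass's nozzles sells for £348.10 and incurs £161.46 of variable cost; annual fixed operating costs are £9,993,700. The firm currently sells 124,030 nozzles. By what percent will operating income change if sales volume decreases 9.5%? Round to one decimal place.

-16.7%

Total contribution margin = 124,030 × £186.64 = £23,148,959.20.
EBIT = £23,148,959.20 − £9,993,700 = £13,155,259.20.
Degree of operating leverage = £23,148,959.20 / £13,155,259.20 = 1.7597.
Operating income changes by 1.7597 × -9.5% = -16.7%.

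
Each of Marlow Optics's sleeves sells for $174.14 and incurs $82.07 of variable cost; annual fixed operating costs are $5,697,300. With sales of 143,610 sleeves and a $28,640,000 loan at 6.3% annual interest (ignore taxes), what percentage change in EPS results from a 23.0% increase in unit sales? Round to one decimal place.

At 143,610 units, contribution = 143,610 × $92.07 = $13,222,172.70.
Operating income = contribution − fixed costs = $13,222,172.70 − $5,697,300 = $7,524,872.70.
Interest = $1,804,320.00, so EBIT − I = $5,720,552.70.
Degree of combined leverage = contribution ÷ (EBIT − I) = $13,222,172.70 ÷ $5,720,552.70 = 2.3113.
%ΔEPS = DCL × %ΔSales = 2.3113 × +23.0% = +53.2%.

+53.2%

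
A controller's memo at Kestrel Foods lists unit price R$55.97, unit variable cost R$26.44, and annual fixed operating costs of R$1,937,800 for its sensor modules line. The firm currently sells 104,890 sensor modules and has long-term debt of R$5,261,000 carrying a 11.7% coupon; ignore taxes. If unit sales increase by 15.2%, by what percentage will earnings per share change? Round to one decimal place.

+86.5%

Contribution at this volume is 104,890 × R$29.53 = R$3,097,401.70.
EBIT = R$3,097,401.70 − R$1,937,800 = R$1,159,601.70.
After interest of R$615,537.00, pre-tax earnings = R$544,064.70.
DCL = total CM / (EBIT − I) = R$3,097,401.70 / R$544,064.70 = 5.6931.
%ΔEPS = DCL × %ΔSales = 5.6931 × +15.2% = +86.5%.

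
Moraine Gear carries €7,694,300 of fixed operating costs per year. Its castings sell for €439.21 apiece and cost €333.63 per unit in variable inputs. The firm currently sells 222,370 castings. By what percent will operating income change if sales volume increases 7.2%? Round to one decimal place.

At 222,370 units, contribution = 222,370 × €105.58 = €23,477,824.60.
Subtracting fixed costs: EBIT = €23,477,824.60 − €7,694,300 = €15,783,524.60.
DOL = contribution ÷ EBIT = €23,477,824.60 ÷ €15,783,524.60 = 1.4875.
%ΔEBIT = DOL × %ΔSales = 1.4875 × +7.2% = +10.7%.

+10.7%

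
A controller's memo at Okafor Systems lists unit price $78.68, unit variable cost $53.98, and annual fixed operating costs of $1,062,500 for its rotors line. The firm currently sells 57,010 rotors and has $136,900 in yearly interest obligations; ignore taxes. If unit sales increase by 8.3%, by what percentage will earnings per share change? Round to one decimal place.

Total contribution margin = 57,010 × $24.70 = $1,408,147.00.
EBIT = $1,408,147.00 − $1,062,500 = $345,647.00.
Interest = $136,900.00, so EBIT − I = $208,747.00.
DCL = total CM / (EBIT − I) = $1,408,147.00 / $208,747.00 = 6.7457.
EPS therefore changes by 6.7457 × (+8.3%) = +56.0%.

+56.0%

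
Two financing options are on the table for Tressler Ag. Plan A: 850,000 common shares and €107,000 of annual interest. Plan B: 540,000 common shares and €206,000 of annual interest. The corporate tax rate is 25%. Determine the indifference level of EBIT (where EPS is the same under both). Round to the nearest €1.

€378,452

At indifference, (EBIT − 107,000)(1 − t)/850,000 = (EBIT − 206,000)(1 − t)/540,000.
Cancelling (1 − t) and cross-multiplying: 540,000·(EBIT − 107,000) = 850,000·(EBIT − 206,000).
EBIT × (850,000 − 540,000) = 206,000 × 850,000 − 107,000 × 540,000 = 117,320,000,000, so EBIT = 117,320,000,000 ÷ 310,000 = 378,451.61.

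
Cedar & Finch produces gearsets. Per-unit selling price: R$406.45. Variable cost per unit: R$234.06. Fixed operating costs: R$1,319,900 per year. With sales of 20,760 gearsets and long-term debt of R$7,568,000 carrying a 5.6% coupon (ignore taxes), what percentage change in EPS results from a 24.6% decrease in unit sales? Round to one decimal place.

-48.0%

Total contribution margin = 20,760 × R$172.39 = R$3,578,816.40.
Operating income = contribution − fixed costs = R$3,578,816.40 − R$1,319,900 = R$2,258,916.40.
After interest of R$423,808.00, pre-tax earnings = R$1,835,108.40.
DCL = total CM / (EBIT − I) = R$3,578,816.40 / R$1,835,108.40 = 1.9502.
%ΔEPS = DCL × %ΔSales = 1.9502 × -24.6% = -48.0%.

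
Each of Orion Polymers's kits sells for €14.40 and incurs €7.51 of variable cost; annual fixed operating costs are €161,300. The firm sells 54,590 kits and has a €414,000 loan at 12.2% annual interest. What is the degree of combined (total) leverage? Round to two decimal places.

2.29

Total contribution margin = 54,590 × €6.89 = €376,125.10.
EBIT = €376,125.10 − €161,300 = €214,825.10. Interest = €50,508.00.
DOL = €376,125.10 ÷ €214,825.10 = 1.7508; DFL = €214,825.10 ÷ €164,317.10 = 1.3074.
DCL = DOL × DFL = 1.7508 × 1.3074 = 2.2890.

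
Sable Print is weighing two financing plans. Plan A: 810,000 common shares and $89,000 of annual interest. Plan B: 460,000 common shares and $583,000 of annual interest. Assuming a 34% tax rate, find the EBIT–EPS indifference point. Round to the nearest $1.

Set EPS_A = EPS_B: (EBIT − $89,000)(1 − 0.34) ÷ 810,000 = (EBIT − $583,000)(1 − 0.34) ÷ 460,000.
The (1 − t) factor cancels: (EBIT − 89,000) × 460,000 = (EBIT − 583,000) × 810,000.
Solving, EBIT = (583,000·810,000 − 89,000·460,000) / (810,000 − 460,000) = 431,290,000,000 / 350,000 = 1,232,257.14.

$1,232,257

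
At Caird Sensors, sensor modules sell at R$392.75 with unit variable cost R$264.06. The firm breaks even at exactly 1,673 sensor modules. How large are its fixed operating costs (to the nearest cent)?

R$215,298.37

Contribution margin per unit = R$392.75 − R$264.06 = R$128.69.
Fixed costs = break-even units × CM = 1,673 × R$128.69 = R$215,298.37.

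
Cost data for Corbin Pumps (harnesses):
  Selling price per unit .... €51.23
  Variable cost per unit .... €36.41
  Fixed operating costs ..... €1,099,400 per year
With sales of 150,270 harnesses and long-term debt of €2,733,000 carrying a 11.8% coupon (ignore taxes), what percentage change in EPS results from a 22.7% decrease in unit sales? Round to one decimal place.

At 150,270 units, contribution = 150,270 × €14.82 = €2,227,001.40.
Operating income = contribution − fixed costs = €2,227,001.40 − €1,099,400 = €1,127,601.40.
Interest = €322,494.00, so EBIT − I = €805,107.40.
DCL = total CM / (EBIT − I) = €2,227,001.40 / €805,107.40 = 2.7661.
%ΔEPS = DCL × %ΔSales = 2.7661 × -22.7% = -62.8%.

-62.8%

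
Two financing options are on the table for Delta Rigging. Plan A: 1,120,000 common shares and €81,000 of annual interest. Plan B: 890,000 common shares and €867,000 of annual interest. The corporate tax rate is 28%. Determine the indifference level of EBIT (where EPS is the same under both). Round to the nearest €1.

Set EPS_A = EPS_B: (EBIT − €81,000)(1 − 0.28) ÷ 1,120,000 = (EBIT − €867,000)(1 − 0.28) ÷ 890,000.
The (1 − t) factor cancels: (EBIT − 81,000) × 890,000 = (EBIT − 867,000) × 1,120,000.
Solving, EBIT = (867,000·1,120,000 − 81,000·890,000) / (1,120,000 − 890,000) = 898,950,000,000 / 230,000 = 3,908,478.26.

€3,908,478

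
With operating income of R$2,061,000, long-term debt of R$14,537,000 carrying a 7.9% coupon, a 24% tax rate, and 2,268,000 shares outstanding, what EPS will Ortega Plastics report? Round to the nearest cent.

R$0.31

Interest = R$1,148,423.00, so EBT = R$2,061,000 − R$1,148,423.00 = R$912,577.00.
After tax at 24%: net income = R$912,577.00 × 0.76 = R$693,558.52.
EPS = R$693,558.52 ÷ 2,268,000 = R$0.31.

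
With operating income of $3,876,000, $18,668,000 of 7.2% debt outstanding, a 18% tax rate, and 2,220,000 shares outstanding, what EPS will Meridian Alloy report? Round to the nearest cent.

Pre-tax income = $3,876,000 − $1,344,096.00 = $2,531,904.00.
Net income = $2,531,904.00 × (1 − 0.18) = $2,076,161.28.
Per share: $2,076,161.28 / 2,220,000 shares = $0.94.

$0.94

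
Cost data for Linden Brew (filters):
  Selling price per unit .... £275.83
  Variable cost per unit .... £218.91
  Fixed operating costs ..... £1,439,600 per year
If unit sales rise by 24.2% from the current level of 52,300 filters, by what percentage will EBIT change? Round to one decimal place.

+46.9%

Total contribution margin = 52,300 × £56.92 = £2,976,916.00.
Subtracting fixed costs: EBIT = £2,976,916.00 − £1,439,600 = £1,537,316.00.
Degree of operating leverage = £2,976,916.00 / £1,537,316.00 = 1.9364.
Operating income changes by 1.9364 × +24.2% = +46.9%.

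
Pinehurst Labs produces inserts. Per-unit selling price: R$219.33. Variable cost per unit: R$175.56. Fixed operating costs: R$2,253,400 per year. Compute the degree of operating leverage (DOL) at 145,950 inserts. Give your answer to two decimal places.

Contribution at this volume is 145,950 × R$43.77 = R$6,388,231.50.
Operating income = contribution − fixed costs = R$6,388,231.50 − R$2,253,400 = R$4,134,831.50.
So DOL = total CM / EBIT = R$6,388,231.50 / R$4,134,831.50 = 1.5450.

1.54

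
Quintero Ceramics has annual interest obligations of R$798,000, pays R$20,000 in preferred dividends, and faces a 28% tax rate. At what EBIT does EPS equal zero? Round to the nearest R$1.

Preferred dividends are paid after tax, so their pre-tax equivalent is R$20,000 ÷ (1 − 0.28) = R$27,777.78.
EPS = 0 when EBIT covers interest plus the pre-tax preferred burden: R$798,000 + R$27,777.78 = R$825,777.78.

R$825,778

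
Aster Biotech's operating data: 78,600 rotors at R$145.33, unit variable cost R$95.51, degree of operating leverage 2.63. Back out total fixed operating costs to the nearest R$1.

Total contribution margin = 78,600 × R$49.82 = R$3,915,852.00.
Since DOL = CM ÷ EBIT, EBIT = R$3,915,852.00 ÷ 2.63 = R$1,488,917.11.
Fixed costs = CM − EBIT = R$3,915,852.00 − R$1,488,917.11 = R$2,426,935.

R$2,426,935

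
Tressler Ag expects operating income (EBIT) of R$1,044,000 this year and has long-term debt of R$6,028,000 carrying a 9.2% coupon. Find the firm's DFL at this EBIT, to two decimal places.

2.13

Annual interest charges come to R$554,576.00.
DFL = EBIT ÷ (EBIT − I) = R$1,044,000 ÷ (R$1,044,000 − R$554,576.00) = R$1,044,000 ÷ R$489,424.00 = 2.1331.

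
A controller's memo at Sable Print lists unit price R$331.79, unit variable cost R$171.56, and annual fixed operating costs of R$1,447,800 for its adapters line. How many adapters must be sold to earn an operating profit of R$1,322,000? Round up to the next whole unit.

17,287 adapters

Each unit contributes R$331.79 − R$171.56 = R$160.23.
Required volume = (fixed costs + target profit) ÷ CM = (R$1,447,800 + R$1,322,000) ÷ R$160.23 = 17,286.40, so 17,287 adapters.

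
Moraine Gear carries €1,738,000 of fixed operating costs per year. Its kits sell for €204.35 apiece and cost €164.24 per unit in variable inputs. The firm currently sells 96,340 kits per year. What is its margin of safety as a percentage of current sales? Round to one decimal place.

55.0%

Each unit contributes €204.35 − €164.24 = €40.11. Break-even units = €1,738,000 ÷ €40.11 = 43,330.84; break-even revenue = 43,330.84 × €204.35 = €8,854,657.19.
Actual sales revenue = 96,340 × €204.35 = €19,687,079.00.
Margin of safety = (€19,687,079.00 − €8,854,657.19) ÷ €19,687,079.00 = 55.0%.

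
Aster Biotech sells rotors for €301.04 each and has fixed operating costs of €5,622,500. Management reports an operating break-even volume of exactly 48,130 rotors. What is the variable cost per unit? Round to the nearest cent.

€184.22

At break-even, FC = Q × (P − VC), so P − VC = €5,622,500 ÷ 48,130 = €116.8190.
Hence VC = price − CM = €301.04 − €116.8190 = €184.22.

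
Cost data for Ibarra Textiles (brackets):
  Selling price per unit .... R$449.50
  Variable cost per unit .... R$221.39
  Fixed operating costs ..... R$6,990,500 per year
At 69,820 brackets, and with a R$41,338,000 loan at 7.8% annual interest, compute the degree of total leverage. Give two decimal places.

2.79

At 69,820 units, contribution = 69,820 × R$228.11 = R$15,926,640.20.
Subtracting fixed costs: EBIT = R$15,926,640.20 − R$6,990,500 = R$8,936,140.20. Interest = R$3,224,364.00.
DOL = R$15,926,640.20 ÷ R$8,936,140.20 = 1.7823; DFL = R$8,936,140.20 ÷ R$5,711,776.20 = 1.5645.
DCL = DOL × DFL = 1.7823 × 1.5645 = 2.7884.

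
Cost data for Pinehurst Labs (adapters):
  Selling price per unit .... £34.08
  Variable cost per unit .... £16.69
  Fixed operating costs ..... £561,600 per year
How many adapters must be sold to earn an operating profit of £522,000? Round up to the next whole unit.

Each unit contributes £34.08 − £16.69 = £17.39.
Required volume = (fixed costs + target profit) ÷ CM = (£561,600 + £522,000) ÷ £17.39 = 62,311.67, so 62,312 adapters.

62,312 adapters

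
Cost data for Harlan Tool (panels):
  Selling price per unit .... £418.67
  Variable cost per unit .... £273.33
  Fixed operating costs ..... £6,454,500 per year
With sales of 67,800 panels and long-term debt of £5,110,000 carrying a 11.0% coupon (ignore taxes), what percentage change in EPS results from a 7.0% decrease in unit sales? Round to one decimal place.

-24.3%

At 67,800 units, contribution = 67,800 × £145.34 = £9,854,052.00.
Subtracting fixed costs: EBIT = £9,854,052.00 − £6,454,500 = £3,399,552.00.
After interest of £562,100.00, pre-tax earnings = £2,837,452.00.
DCL = total CM / (EBIT − I) = £9,854,052.00 / £2,837,452.00 = 3.4729.
%ΔEPS = DCL × %ΔSales = 3.4729 × -7.0% = -24.3%.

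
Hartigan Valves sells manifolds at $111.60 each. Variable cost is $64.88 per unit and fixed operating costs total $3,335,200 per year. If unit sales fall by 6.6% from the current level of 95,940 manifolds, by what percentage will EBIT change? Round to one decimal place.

At 95,940 units, contribution = 95,940 × $46.72 = $4,482,316.80.
Subtracting fixed costs: EBIT = $4,482,316.80 − $3,335,200 = $1,147,116.80.
DOL = contribution ÷ EBIT = $4,482,316.80 ÷ $1,147,116.80 = 3.9075.
%ΔEBIT = DOL × %ΔSales = 3.9075 × -6.6% = -25.8%.

-25.8%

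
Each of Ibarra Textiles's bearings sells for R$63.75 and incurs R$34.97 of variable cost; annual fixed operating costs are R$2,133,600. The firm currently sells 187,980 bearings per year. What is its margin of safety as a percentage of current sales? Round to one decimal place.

60.6%

Each unit contributes R$63.75 − R$34.97 = R$28.78. Break-even units = R$2,133,600 ÷ R$28.78 = 74,134.82; break-even revenue = 74,134.82 × R$63.75 = R$4,726,094.51.
Current sales = 187,980 × R$63.75 = R$11,983,725.00.
Margin of safety = (R$11,983,725.00 − R$4,726,094.51) ÷ R$11,983,725.00 = 60.6%.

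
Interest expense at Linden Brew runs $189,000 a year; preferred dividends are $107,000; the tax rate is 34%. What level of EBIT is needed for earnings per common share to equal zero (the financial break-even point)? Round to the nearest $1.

$351,121

Preferred dividends are paid after tax, so their pre-tax equivalent is $107,000 ÷ (1 − 0.34) = $162,121.21.
EPS = 0 when EBIT covers interest plus the pre-tax preferred burden: $189,000 + $162,121.21 = $351,121.21.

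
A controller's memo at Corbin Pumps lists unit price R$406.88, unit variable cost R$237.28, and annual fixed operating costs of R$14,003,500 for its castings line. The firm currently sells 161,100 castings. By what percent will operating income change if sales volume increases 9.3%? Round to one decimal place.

+19.1%

At 161,100 units, contribution = 161,100 × R$169.60 = R$27,322,560.00.
Subtracting fixed costs: EBIT = R$27,322,560.00 − R$14,003,500 = R$13,319,060.00.
DOL = contribution ÷ EBIT = R$27,322,560.00 ÷ R$13,319,060.00 = 2.0514.
So EBIT moves 2.0514 × (+9.3%) = +19.1%.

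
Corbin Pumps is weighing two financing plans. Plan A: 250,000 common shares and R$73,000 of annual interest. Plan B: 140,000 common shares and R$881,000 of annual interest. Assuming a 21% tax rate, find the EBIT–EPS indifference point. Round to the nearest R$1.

At indifference, (EBIT − 73,000)(1 − t)/250,000 = (EBIT − 881,000)(1 − t)/140,000.
The (1 − t) factor cancels: (EBIT − 73,000) × 140,000 = (EBIT − 881,000) × 250,000.
EBIT × (250,000 − 140,000) = 881,000 × 250,000 − 73,000 × 140,000 = 210,030,000,000, so EBIT = 210,030,000,000 ÷ 110,000 = 1,909,363.64.

R$1,909,364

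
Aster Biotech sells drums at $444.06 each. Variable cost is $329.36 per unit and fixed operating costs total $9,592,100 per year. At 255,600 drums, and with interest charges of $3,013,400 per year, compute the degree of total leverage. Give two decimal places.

1.75

Contribution at this volume is 255,600 × $114.70 = $29,317,320.00.
EBIT = $29,317,320.00 − $9,592,100 = $19,725,220.00. Interest = $3,013,400.00.
DOL = $29,317,320.00 ÷ $19,725,220.00 = 1.4863; DFL = $19,725,220.00 ÷ $16,711,820.00 = 1.1803.
DCL = DOL × DFL = 1.4863 × 1.1803 = 1.7543.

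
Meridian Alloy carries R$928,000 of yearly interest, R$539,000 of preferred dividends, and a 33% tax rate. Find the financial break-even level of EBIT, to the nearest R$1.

R$1,732,478

Grossing the preferred dividend up to pre-tax terms: R$539,000 / (1 − 0.33) = R$804,477.61.
Financial break-even EBIT = interest + D_p ÷ (1 − t) = R$928,000 + R$804,477.61 = R$1,732,477.61.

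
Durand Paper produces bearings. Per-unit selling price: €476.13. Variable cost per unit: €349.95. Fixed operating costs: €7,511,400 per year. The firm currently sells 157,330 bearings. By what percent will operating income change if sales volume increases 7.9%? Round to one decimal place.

+12.7%

Total contribution margin = 157,330 × €126.18 = €19,851,899.40.
Subtracting fixed costs: EBIT = €19,851,899.40 − €7,511,400 = €12,340,499.40.
So DOL = total CM / EBIT = €19,851,899.40 / €12,340,499.40 = 1.6087.
%ΔEBIT = DOL × %ΔSales = 1.6087 × +7.9% = +12.7%.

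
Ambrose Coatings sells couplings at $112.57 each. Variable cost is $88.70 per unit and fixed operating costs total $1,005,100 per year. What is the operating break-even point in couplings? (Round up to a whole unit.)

42,108 couplings

Each unit contributes $112.57 − $88.70 = $23.87.
Units to break even: $1,005,100 ÷ $23.87 = 42,107.25, rounded up to 42,108.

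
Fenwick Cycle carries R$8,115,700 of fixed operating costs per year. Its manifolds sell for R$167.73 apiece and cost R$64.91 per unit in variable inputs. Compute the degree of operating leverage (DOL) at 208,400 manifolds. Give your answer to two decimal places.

1.61

Total contribution margin = 208,400 × R$102.82 = R$21,427,688.00.
EBIT = R$21,427,688.00 − R$8,115,700 = R$13,311,988.00.
Degree of operating leverage = R$21,427,688.00 / R$13,311,988.00 = 1.6097.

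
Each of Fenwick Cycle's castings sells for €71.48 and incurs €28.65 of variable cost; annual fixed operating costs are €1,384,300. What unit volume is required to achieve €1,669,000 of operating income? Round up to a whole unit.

Each unit contributes €71.48 − €28.65 = €42.83.
Required volume = (fixed costs + target profit) ÷ CM = (€1,384,300 + €1,669,000) ÷ €42.83 = 71,288.82, so 71,289 castings.

71,289 castings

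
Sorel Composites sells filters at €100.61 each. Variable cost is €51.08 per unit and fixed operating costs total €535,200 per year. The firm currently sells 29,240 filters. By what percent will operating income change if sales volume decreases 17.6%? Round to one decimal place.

-27.9%

Contribution at this volume is 29,240 × €49.53 = €1,448,257.20.
EBIT = €1,448,257.20 − €535,200 = €913,057.20.
Degree of operating leverage = €1,448,257.20 / €913,057.20 = 1.5862.
Operating income changes by 1.5862 × -17.6% = -27.9%.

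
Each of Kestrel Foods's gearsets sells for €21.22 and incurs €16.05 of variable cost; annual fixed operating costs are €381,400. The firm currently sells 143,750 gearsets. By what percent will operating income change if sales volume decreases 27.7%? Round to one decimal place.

At 143,750 units, contribution = 143,750 × €5.17 = €743,187.50.
Subtracting fixed costs: EBIT = €743,187.50 − €381,400 = €361,787.50.
So DOL = total CM / EBIT = €743,187.50 / €361,787.50 = 2.0542.
%ΔEBIT = DOL × %ΔSales = 2.0542 × -27.7% = -56.9%.

-56.9%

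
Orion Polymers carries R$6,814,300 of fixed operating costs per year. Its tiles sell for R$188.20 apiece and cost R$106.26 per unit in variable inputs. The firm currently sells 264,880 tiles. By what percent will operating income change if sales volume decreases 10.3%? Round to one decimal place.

Total contribution margin = 264,880 × R$81.94 = R$21,704,267.20.
EBIT = R$21,704,267.20 − R$6,814,300 = R$14,889,967.20.
So DOL = total CM / EBIT = R$21,704,267.20 / R$14,889,967.20 = 1.4576.
So EBIT moves 1.4576 × (-10.3%) = -15.0%.

-15.0%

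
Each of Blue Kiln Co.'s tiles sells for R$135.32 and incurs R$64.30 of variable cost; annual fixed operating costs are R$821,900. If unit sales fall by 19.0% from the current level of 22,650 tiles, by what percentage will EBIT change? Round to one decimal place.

-38.9%

Contribution at this volume is 22,650 × R$71.02 = R$1,608,603.00.
Subtracting fixed costs: EBIT = R$1,608,603.00 − R$821,900 = R$786,703.00.
So DOL = total CM / EBIT = R$1,608,603.00 / R$786,703.00 = 2.0447.
Operating income changes by 2.0447 × -19.0% = -38.9%.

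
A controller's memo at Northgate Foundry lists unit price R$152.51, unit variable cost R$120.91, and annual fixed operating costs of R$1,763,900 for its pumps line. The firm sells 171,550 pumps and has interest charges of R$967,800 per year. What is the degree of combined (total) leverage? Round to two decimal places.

At 171,550 units, contribution = 171,550 × R$31.60 = R$5,420,980.00.
EBIT = R$5,420,980.00 − R$1,763,900 = R$3,657,080.00. Interest = R$967,800.00.
DOL = R$5,420,980.00 ÷ R$3,657,080.00 = 1.4823; DFL = R$3,657,080.00 ÷ R$2,689,280.00 = 1.3599.
Combined leverage = 1.4823 × 1.3599 = 2.0158.

2.02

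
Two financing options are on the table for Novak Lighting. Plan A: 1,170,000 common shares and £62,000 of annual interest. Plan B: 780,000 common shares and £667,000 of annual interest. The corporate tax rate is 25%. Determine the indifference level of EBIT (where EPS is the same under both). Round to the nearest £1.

Set EPS_A = EPS_B: (EBIT − £62,000)(1 − 0.25) ÷ 1,170,000 = (EBIT − £667,000)(1 − 0.25) ÷ 780,000.
Cancelling (1 − t) and cross-multiplying: 780,000·(EBIT − 62,000) = 1,170,000·(EBIT − 667,000).
EBIT × (1,170,000 − 780,000) = 667,000 × 1,170,000 − 62,000 × 780,000 = 732,030,000,000, so EBIT = 732,030,000,000 ÷ 390,000 = 1,877,000.00.

£1,877,000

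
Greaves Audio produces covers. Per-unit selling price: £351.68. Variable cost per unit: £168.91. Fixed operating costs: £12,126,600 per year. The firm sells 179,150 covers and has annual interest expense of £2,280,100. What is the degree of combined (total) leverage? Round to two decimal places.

Total contribution margin = 179,150 × £182.77 = £32,743,245.50.
EBIT = £32,743,245.50 − £12,126,600 = £20,616,645.50. Interest = £2,280,100.00.
DOL = £32,743,245.50 ÷ £20,616,645.50 = 1.5882; DFL = £20,616,645.50 ÷ £18,336,545.50 = 1.1243.
Combined leverage = 1.5882 × 1.1243 = 1.7856.

1.79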